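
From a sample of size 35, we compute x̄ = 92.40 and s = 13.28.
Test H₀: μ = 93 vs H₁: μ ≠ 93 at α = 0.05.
One-sample t-test:
H₀: μ = 93
H₁: μ ≠ 93
df = n - 1 = 34
t = (x̄ - μ₀) / (s/√n) = (92.40 - 93) / (13.28/√35) = -0.267
p-value = 0.7909

Since p-value > α = 0.05, we fail to reject H₀.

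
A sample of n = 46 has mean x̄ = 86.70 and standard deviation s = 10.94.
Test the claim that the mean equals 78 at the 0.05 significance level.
One-sample t-test:
H₀: μ = 78
H₁: μ ≠ 78
df = n - 1 = 45
t = (x̄ - μ₀) / (s/√n) = (86.70 - 78) / (10.94/√46) = 5.394
p-value < 0.0001

Since p-value < α = 0.05, we reject H₀.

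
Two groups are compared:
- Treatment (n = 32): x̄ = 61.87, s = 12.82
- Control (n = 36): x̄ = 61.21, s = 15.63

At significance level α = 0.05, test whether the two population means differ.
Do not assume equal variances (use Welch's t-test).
Welch's two-sample t-test:
H₀: μ₁ = μ₂
H₁: μ₁ ≠ μ₂
s₁²/n₁ = 12.82²/32 = 5.1360,  s₂²/n₂ = 15.63²/36 = 6.7860
SE = √(s₁²/n₁ + s₂²/n₂) = √(5.1360 + 6.7860) = 3.4528
df (Welch-Satterthwaite) = (s₁²/n₁ + s₂²/n₂)² / [(s₁²/n₁)²/(n₁-1) + (s₂²/n₂)²/(n₂-1)] ≈ 65.60
t = (x̄₁ - x̄₂) / SE = (61.87 - 61.21) / 3.4528 = 0.66 / 3.4528 = 0.191
p-value = 0.8490

Since p-value > α = 0.05, we fail to reject H₀.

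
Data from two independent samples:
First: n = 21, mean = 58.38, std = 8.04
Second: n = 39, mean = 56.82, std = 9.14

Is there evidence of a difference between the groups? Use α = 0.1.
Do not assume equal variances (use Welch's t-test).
Welch's two-sample t-test:
H₀: μ₁ = μ₂
H₁: μ₁ ≠ μ₂
s₁²/n₁ = 8.04²/21 = 3.0782,  s₂²/n₂ = 9.14²/39 = 2.1420
SE = √(s₁²/n₁ + s₂²/n₂) = √(3.0782 + 2.1420) = 2.2848
df (Welch-Satterthwaite) = (s₁²/n₁ + s₂²/n₂)² / [(s₁²/n₁)²/(n₁-1) + (s₂²/n₂)²/(n₂-1)] ≈ 45.84
t = (x̄₁ - x̄₂) / SE = (58.38 - 56.82) / 2.2848 = 1.56 / 2.2848 = 0.683
p-value = 0.4982

Since p-value > α = 0.1, we fail to reject H₀.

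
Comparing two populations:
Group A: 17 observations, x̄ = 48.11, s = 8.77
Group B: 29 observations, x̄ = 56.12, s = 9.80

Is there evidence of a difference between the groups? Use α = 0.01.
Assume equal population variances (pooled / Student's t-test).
Student's two-sample t-test (equal variances):
H₀: μ₁ = μ₂
H₁: μ₁ ≠ μ₂
df = n₁ + n₂ - 2 = 44
Pooled variance s_p² = [(n₁-1)s₁² + (n₂-1)s₂²] / (n₁ + n₂ - 2) = [(16)(8.77²) + (28)(9.80²)] / 44 = 89.0847
SE = √(s_p²(1/n₁ + 1/n₂)) = √(89.0847 × (1/17 + 1/29)) = 2.8831
t = (x̄₁ - x̄₂) / SE = (48.11 - 56.12) / 2.8831 = -8.01 / 2.8831 = -2.778
p-value = 0.0080

Since p-value < α = 0.01, we reject H₀.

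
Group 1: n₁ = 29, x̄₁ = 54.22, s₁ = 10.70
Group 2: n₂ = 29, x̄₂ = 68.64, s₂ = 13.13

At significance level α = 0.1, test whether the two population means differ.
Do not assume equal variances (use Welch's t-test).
Welch's two-sample t-test:
H₀: μ₁ = μ₂
H₁: μ₁ ≠ μ₂
s₁²/n₁ = 10.70²/29 = 3.9479,  s₂²/n₂ = 13.13²/29 = 5.9447
SE = √(s₁²/n₁ + s₂²/n₂) = √(3.9479 + 5.9447) = 3.1453
df (Welch-Satterthwaite) = (s₁²/n₁ + s₂²/n₂)² / [(s₁²/n₁)²/(n₁-1) + (s₂²/n₂)²/(n₂-1)] ≈ 53.81
t = (x̄₁ - x̄₂) / SE = (54.22 - 68.64) / 3.1453 = -14.42 / 3.1453 = -4.585
p-value < 0.0001

Since p-value < α = 0.1, we reject H₀.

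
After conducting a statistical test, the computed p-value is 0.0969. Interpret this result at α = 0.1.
Since p = 0.0969 < α = 0.1, reject H₀.
There is sufficient evidence to reject the null hypothesis; the result is statistically significant at the 0.1 level.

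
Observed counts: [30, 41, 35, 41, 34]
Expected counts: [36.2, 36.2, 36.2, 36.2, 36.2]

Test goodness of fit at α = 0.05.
Chi-square goodness of fit test:
H₀: observed counts match expected distribution
H₁: observed counts differ from expected distribution
df = k - 1 = 4
χ² = Σ(O - E)²/E
   = (30 - 36.2)²/36.2 + (41 - 36.2)²/36.2 + (35 - 36.2)²/36.2 + (41 - 36.2)²/36.2 + (34 - 36.2)²/36.2
   = 1.062 + 0.636 + 0.040 + 0.636 + 0.134
   = 2.51
p-value = 0.6432

Since p-value > α = 0.05, we fail to reject H₀.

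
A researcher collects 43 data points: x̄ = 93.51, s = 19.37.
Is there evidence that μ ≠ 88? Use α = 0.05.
One-sample t-test:
H₀: μ = 88
H₁: μ ≠ 88
df = n - 1 = 42
t = (x̄ - μ₀) / (s/√n) = (93.51 - 88) / (19.37/√43) = 1.865
p-value = 0.0691

Since p-value > α = 0.05, we fail to reject H₀.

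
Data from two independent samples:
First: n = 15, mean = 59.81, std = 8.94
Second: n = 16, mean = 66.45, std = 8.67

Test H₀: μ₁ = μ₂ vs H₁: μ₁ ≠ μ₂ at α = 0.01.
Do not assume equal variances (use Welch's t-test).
Welch's two-sample t-test:
H₀: μ₁ = μ₂
H₁: μ₁ ≠ μ₂
s₁²/n₁ = 8.94²/15 = 5.3282,  s₂²/n₂ = 8.67²/16 = 4.6981
SE = √(s₁²/n₁ + s₂²/n₂) = √(5.3282 + 4.6981) = 3.1664
df (Welch-Satterthwaite) = (s₁²/n₁ + s₂²/n₂)² / [(s₁²/n₁)²/(n₁-1) + (s₂²/n₂)²/(n₂-1)] ≈ 28.73
t = (x̄₁ - x̄₂) / SE = (59.81 - 66.45) / 3.1664 = -6.64 / 3.1664 = -2.097
p-value = 0.0449

Since p-value > α = 0.01, we fail to reject H₀.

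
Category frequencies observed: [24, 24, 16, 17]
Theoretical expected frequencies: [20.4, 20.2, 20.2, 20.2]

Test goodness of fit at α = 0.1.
Chi-square goodness of fit test:
H₀: observed counts match expected distribution
H₁: observed counts differ from expected distribution
df = k - 1 = 3
χ² = Σ(O - E)²/E
   = (24 - 20.4)²/20.4 + (24 - 20.2)²/20.2 + (16 - 20.2)²/20.2 + (17 - 20.2)²/20.2
   = 0.635 + 0.715 + 0.873 + 0.507
   = 2.73
p-value = 0.4351

Since p-value > α = 0.1, we fail to reject H₀.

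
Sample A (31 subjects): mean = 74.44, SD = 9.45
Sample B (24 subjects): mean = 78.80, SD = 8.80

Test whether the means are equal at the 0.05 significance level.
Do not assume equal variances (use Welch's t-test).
Welch's two-sample t-test:
H₀: μ₁ = μ₂
H₁: μ₁ ≠ μ₂
s₁²/n₁ = 9.45²/31 = 2.8807,  s₂²/n₂ = 8.80²/24 = 3.2267
SE = √(s₁²/n₁ + s₂²/n₂) = √(2.8807 + 3.2267) = 2.4713
df (Welch-Satterthwaite) = (s₁²/n₁ + s₂²/n₂)² / [(s₁²/n₁)²/(n₁-1) + (s₂²/n₂)²/(n₂-1)] ≈ 51.15
t = (x̄₁ - x̄₂) / SE = (74.44 - 78.80) / 2.4713 = -4.36 / 2.4713 = -1.764
p-value = 0.0837

Since p-value > α = 0.05, we fail to reject H₀.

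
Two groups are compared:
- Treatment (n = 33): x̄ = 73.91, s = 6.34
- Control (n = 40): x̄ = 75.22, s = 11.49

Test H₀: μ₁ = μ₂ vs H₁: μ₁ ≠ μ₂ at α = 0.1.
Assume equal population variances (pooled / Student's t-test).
Student's two-sample t-test (equal variances):
H₀: μ₁ = μ₂
H₁: μ₁ ≠ μ₂
df = n₁ + n₂ - 2 = 71
Pooled variance s_p² = [(n₁-1)s₁² + (n₂-1)s₂²] / (n₁ + n₂ - 2) = [(32)(6.34²) + (39)(11.49²)] / 71 = 90.6344
SE = √(s_p²(1/n₁ + 1/n₂)) = √(90.6344 × (1/33 + 1/40)) = 2.2388
t = (x̄₁ - x̄₂) / SE = (73.91 - 75.22) / 2.2388 = -1.31 / 2.2388 = -0.585
p-value = 0.5603

Since p-value > α = 0.1, we fail to reject H₀.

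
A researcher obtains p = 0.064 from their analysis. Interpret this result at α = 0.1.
Since p = 0.064 < α = 0.1, reject H₀.
There is sufficient evidence to reject the null hypothesis; the result is statistically significant at the 0.1 level.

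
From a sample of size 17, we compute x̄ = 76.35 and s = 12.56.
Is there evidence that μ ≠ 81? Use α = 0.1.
One-sample t-test:
H₀: μ = 81
H₁: μ ≠ 81
df = n - 1 = 16
t = (x̄ - μ₀) / (s/√n) = (76.35 - 81) / (12.56/√17) = -1.526
p-value = 0.1464

Since p-value > α = 0.1, we fail to reject H₀.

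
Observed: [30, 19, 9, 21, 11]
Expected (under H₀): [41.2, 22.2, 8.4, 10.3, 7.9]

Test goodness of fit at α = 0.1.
Chi-square goodness of fit test:
H₀: observed counts match expected distribution
H₁: observed counts differ from expected distribution
df = k - 1 = 4
χ² = Σ(O - E)²/E
   = (30 - 41.2)²/41.2 + (19 - 22.2)²/22.2 + (9 - 8.4)²/8.4 + (21 - 10.3)²/10.3 + (11 - 7.9)²/7.9
   = 3.045 + 0.461 + 0.043 + 11.116 + 1.216
   = 15.88
p-value = 0.0032

Since p-value < α = 0.1, we reject H₀.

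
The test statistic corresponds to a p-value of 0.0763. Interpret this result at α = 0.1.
Since p = 0.0763 < α = 0.1, reject H₀.
There is sufficient evidence to reject the null hypothesis; the result is statistically significant at the 0.1 level.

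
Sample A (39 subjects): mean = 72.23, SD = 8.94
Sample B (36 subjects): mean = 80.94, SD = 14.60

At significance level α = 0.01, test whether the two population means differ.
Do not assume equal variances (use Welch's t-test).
Welch's two-sample t-test:
H₀: μ₁ = μ₂
H₁: μ₁ ≠ μ₂
s₁²/n₁ = 8.94²/39 = 2.0493,  s₂²/n₂ = 14.60²/36 = 5.9211
SE = √(s₁²/n₁ + s₂²/n₂) = √(2.0493 + 5.9211) = 2.8232
df (Welch-Satterthwaite) = (s₁²/n₁ + s₂²/n₂)² / [(s₁²/n₁)²/(n₁-1) + (s₂²/n₂)²/(n₂-1)] ≈ 57.12
t = (x̄₁ - x̄₂) / SE = (72.23 - 80.94) / 2.8232 = -8.71 / 2.8232 = -3.085
p-value = 0.0031

Since p-value < α = 0.01, we reject H₀.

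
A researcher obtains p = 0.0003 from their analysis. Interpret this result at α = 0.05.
Since p = 0.0003 < α = 0.05, reject H₀.
There is sufficient evidence to reject the null hypothesis; the result is statistically significant at the 0.05 level.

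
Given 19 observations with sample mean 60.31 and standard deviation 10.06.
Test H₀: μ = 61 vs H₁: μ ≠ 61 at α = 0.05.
One-sample t-test:
H₀: μ = 61
H₁: μ ≠ 61
df = n - 1 = 18
t = (x̄ - μ₀) / (s/√n) = (60.31 - 61) / (10.06/√19) = -0.299
p-value = 0.7684

Since p-value > α = 0.05, we fail to reject H₀.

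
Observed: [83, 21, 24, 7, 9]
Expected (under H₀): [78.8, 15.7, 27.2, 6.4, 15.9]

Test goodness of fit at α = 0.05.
Chi-square goodness of fit test:
H₀: observed counts match expected distribution
H₁: observed counts differ from expected distribution
df = k - 1 = 4
χ² = Σ(O - E)²/E
   = (83 - 78.8)²/78.8 + (21 - 15.7)²/15.7 + (24 - 27.2)²/27.2 + (7 - 6.4)²/6.4 + (9 - 15.9)²/15.9
   = 0.224 + 1.789 + 0.376 + 0.056 + 2.994
   = 5.44
p-value = 0.2450

Since p-value > α = 0.05, we fail to reject H₀.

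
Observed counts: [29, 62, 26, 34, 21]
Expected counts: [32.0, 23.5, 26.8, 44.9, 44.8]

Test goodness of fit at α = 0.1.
Chi-square goodness of fit test:
H₀: observed counts match expected distribution
H₁: observed counts differ from expected distribution
df = k - 1 = 4
χ² = Σ(O - E)²/E
   = (29 - 32.0)²/32.0 + (62 - 23.5)²/23.5 + (26 - 26.8)²/26.8 + (34 - 44.9)²/44.9 + (21 - 44.8)²/44.8
   = 0.281 + 63.074 + 0.024 + 2.646 + 12.644
   = 78.67
p-value < 0.0001

Since p-value < α = 0.1, we reject H₀.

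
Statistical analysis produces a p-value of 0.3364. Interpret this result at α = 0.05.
Since p = 0.3364 > α = 0.05, fail to reject H₀.
There is insufficient evidence to reject the null hypothesis; the result is not statistically significant at the 0.05 level.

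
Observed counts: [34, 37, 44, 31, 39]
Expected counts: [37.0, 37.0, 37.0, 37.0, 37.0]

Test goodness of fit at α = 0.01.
Chi-square goodness of fit test:
H₀: observed counts match expected distribution
H₁: observed counts differ from expected distribution
df = k - 1 = 4
χ² = Σ(O - E)²/E
   = (34 - 37.0)²/37.0 + (37 - 37.0)²/37.0 + (44 - 37.0)²/37.0 + (31 - 37.0)²/37.0 + (39 - 37.0)²/37.0
   = 0.243 + 0.000 + 1.324 + 0.973 + 0.108
   = 2.65
p-value = 0.6182

Since p-value > α = 0.01, we fail to reject H₀.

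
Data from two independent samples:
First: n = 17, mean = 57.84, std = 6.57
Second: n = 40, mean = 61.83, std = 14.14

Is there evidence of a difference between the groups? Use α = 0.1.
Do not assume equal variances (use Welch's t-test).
Welch's two-sample t-test:
H₀: μ₁ = μ₂
H₁: μ₁ ≠ μ₂
s₁²/n₁ = 6.57²/17 = 2.5391,  s₂²/n₂ = 14.14²/40 = 4.9985
SE = √(s₁²/n₁ + s₂²/n₂) = √(2.5391 + 4.9985) = 2.7455
df (Welch-Satterthwaite) = (s₁²/n₁ + s₂²/n₂)² / [(s₁²/n₁)²/(n₁-1) + (s₂²/n₂)²/(n₂-1)] ≈ 54.44
t = (x̄₁ - x̄₂) / SE = (57.84 - 61.83) / 2.7455 = -3.99 / 2.7455 = -1.453
p-value = 0.1519

Since p-value > α = 0.1, we fail to reject H₀.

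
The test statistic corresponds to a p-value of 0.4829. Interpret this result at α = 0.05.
Since p = 0.4829 > α = 0.05, fail to reject H₀.
There is insufficient evidence to reject the null hypothesis; the result is not statistically significant at the 0.05 level.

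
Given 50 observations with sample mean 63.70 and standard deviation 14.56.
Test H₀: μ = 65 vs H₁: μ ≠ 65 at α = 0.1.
One-sample t-test:
H₀: μ = 65
H₁: μ ≠ 65
df = n - 1 = 49
t = (x̄ - μ₀) / (s/√n) = (63.70 - 65) / (14.56/√50) = -0.631
p-value = 0.5307

Since p-value > α = 0.1, we fail to reject H₀.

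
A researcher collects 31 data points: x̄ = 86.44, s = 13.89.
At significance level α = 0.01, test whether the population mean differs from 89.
One-sample t-test:
H₀: μ = 89
H₁: μ ≠ 89
df = n - 1 = 30
t = (x̄ - μ₀) / (s/√n) = (86.44 - 89) / (13.89/√31) = -1.026
p-value = 0.3130

Since p-value > α = 0.01, we fail to reject H₀.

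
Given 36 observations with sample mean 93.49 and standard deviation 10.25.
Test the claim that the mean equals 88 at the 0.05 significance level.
One-sample t-test:
H₀: μ = 88
H₁: μ ≠ 88
df = n - 1 = 35
t = (x̄ - μ₀) / (s/√n) = (93.49 - 88) / (10.25/√36) = 3.214
p-value = 0.0028

Since p-value < α = 0.05, we reject H₀.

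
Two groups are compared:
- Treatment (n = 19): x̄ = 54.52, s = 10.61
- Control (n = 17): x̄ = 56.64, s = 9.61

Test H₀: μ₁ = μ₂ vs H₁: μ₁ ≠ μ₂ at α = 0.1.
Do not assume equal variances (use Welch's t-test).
Welch's two-sample t-test:
H₀: μ₁ = μ₂
H₁: μ₁ ≠ μ₂
s₁²/n₁ = 10.61²/19 = 5.9248,  s₂²/n₂ = 9.61²/17 = 5.4325
SE = √(s₁²/n₁ + s₂²/n₂) = √(5.9248 + 5.4325) = 3.3701
df (Welch-Satterthwaite) = (s₁²/n₁ + s₂²/n₂)² / [(s₁²/n₁)²/(n₁-1) + (s₂²/n₂)²/(n₂-1)] ≈ 33.99
t = (x̄₁ - x̄₂) / SE = (54.52 - 56.64) / 3.3701 = -2.12 / 3.3701 = -0.629
p-value = 0.5335

Since p-value > α = 0.1, we fail to reject H₀.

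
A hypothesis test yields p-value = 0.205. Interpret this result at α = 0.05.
Since p = 0.205 > α = 0.05, fail to reject H₀.
There is insufficient evidence to reject the null hypothesis; the result is not statistically significant at the 0.05 level.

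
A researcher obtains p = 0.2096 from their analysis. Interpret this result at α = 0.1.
Since p = 0.2096 > α = 0.1, fail to reject H₀.
There is insufficient evidence to reject the null hypothesis; the result is not statistically significant at the 0.1 level.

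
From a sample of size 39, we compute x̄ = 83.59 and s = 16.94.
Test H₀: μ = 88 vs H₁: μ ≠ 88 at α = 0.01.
One-sample t-test:
H₀: μ = 88
H₁: μ ≠ 88
df = n - 1 = 38
t = (x̄ - μ₀) / (s/√n) = (83.59 - 88) / (16.94/√39) = -1.626
p-value = 0.1123

Since p-value > α = 0.01, we fail to reject H₀.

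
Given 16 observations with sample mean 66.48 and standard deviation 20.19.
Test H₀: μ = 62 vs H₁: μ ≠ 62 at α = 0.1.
One-sample t-test:
H₀: μ = 62
H₁: μ ≠ 62
df = n - 1 = 15
t = (x̄ - μ₀) / (s/√n) = (66.48 - 62) / (20.19/√16) = 0.888
p-value = 0.3888

Since p-value > α = 0.1, we fail to reject H₀.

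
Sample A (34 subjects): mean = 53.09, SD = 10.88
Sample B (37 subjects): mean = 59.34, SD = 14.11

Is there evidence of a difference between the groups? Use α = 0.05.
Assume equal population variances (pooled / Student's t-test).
Student's two-sample t-test (equal variances):
H₀: μ₁ = μ₂
H₁: μ₁ ≠ μ₂
df = n₁ + n₂ - 2 = 69
Pooled variance s_p² = [(n₁-1)s₁² + (n₂-1)s₂²] / (n₁ + n₂ - 2) = [(33)(10.88²) + (36)(14.11²)] / 69 = 160.4880
SE = √(s_p²(1/n₁ + 1/n₂)) = √(160.4880 × (1/34 + 1/37)) = 3.0096
t = (x̄₁ - x̄₂) / SE = (53.09 - 59.34) / 3.0096 = -6.25 / 3.0096 = -2.077
p-value = 0.0416

Since p-value < α = 0.05, we reject H₀.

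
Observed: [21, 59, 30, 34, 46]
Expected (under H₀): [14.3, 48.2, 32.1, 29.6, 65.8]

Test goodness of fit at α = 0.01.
Chi-square goodness of fit test:
H₀: observed counts match expected distribution
H₁: observed counts differ from expected distribution
df = k - 1 = 4
χ² = Σ(O - E)²/E
   = (21 - 14.3)²/14.3 + (59 - 48.2)²/48.2 + (30 - 32.1)²/32.1 + (34 - 29.6)²/29.6 + (46 - 65.8)²/65.8
   = 3.139 + 2.420 + 0.137 + 0.654 + 5.958
   = 12.31
p-value = 0.0152

Since p-value > α = 0.01, we fail to reject H₀.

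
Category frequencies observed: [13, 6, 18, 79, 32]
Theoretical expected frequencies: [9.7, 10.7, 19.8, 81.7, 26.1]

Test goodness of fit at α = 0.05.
Chi-square goodness of fit test:
H₀: observed counts match expected distribution
H₁: observed counts differ from expected distribution
df = k - 1 = 4
χ² = Σ(O - E)²/E
   = (13 - 9.7)²/9.7 + (6 - 10.7)²/10.7 + (18 - 19.8)²/19.8 + (79 - 81.7)²/81.7 + (32 - 26.1)²/26.1
   = 1.123 + 2.064 + 0.164 + 0.089 + 1.334
   = 4.77
p-value = 0.3113

Since p-value > α = 0.05, we fail to reject H₀.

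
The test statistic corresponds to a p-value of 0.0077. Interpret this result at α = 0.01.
Since p = 0.0077 < α = 0.01, reject H₀.
There is sufficient evidence to reject the null hypothesis; the result is statistically significant at the 0.01 level.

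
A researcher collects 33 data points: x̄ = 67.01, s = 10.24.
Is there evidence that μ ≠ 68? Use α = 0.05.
One-sample t-test:
H₀: μ = 68
H₁: μ ≠ 68
df = n - 1 = 32
t = (x̄ - μ₀) / (s/√n) = (67.01 - 68) / (10.24/√33) = -0.555
p-value = 0.5825

Since p-value > α = 0.05, we fail to reject H₀.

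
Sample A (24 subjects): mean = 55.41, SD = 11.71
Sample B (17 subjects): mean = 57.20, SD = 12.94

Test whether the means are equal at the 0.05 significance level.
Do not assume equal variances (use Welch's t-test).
Welch's two-sample t-test:
H₀: μ₁ = μ₂
H₁: μ₁ ≠ μ₂
s₁²/n₁ = 11.71²/24 = 5.7135,  s₂²/n₂ = 12.94²/17 = 9.8496
SE = √(s₁²/n₁ + s₂²/n₂) = √(5.7135 + 9.8496) = 3.9450
df (Welch-Satterthwaite) = (s₁²/n₁ + s₂²/n₂)² / [(s₁²/n₁)²/(n₁-1) + (s₂²/n₂)²/(n₂-1)] ≈ 32.37
t = (x̄₁ - x̄₂) / SE = (55.41 - 57.20) / 3.9450 = -1.79 / 3.9450 = -0.454
p-value = 0.6530

Since p-value > α = 0.05, we fail to reject H₀.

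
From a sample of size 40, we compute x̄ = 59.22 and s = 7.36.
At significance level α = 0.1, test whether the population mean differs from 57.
One-sample t-test:
H₀: μ = 57
H₁: μ ≠ 57
df = n - 1 = 39
t = (x̄ - μ₀) / (s/√n) = (59.22 - 57) / (7.36/√40) = 1.908
p-value = 0.0638

Since p-value < α = 0.1, we reject H₀.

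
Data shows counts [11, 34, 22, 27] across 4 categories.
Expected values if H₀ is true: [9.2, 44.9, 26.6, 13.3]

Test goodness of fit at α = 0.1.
Chi-square goodness of fit test:
H₀: observed counts match expected distribution
H₁: observed counts differ from expected distribution
df = k - 1 = 3
χ² = Σ(O - E)²/E
   = (11 - 9.2)²/9.2 + (34 - 44.9)²/44.9 + (22 - 26.6)²/26.6 + (27 - 13.3)²/13.3
   = 0.352 + 2.646 + 0.795 + 14.112
   = 17.91
p-value = 0.0005

Since p-value < α = 0.1, we reject H₀.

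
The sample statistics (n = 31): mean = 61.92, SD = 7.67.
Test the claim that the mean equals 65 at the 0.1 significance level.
One-sample t-test:
H₀: μ = 65
H₁: μ ≠ 65
df = n - 1 = 30
t = (x̄ - μ₀) / (s/√n) = (61.92 - 65) / (7.67/√31) = -2.236
p-value = 0.0330

Since p-value < α = 0.1, we reject H₀.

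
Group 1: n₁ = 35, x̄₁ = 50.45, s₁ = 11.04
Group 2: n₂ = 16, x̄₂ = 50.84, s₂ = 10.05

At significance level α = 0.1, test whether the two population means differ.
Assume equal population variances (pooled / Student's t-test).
Student's two-sample t-test (equal variances):
H₀: μ₁ = μ₂
H₁: μ₁ ≠ μ₂
df = n₁ + n₂ - 2 = 49
Pooled variance s_p² = [(n₁-1)s₁² + (n₂-1)s₂²] / (n₁ + n₂ - 2) = [(34)(11.04²) + (15)(10.05²)] / 49 = 115.4900
SE = √(s_p²(1/n₁ + 1/n₂)) = √(115.4900 × (1/35 + 1/16)) = 3.2431
t = (x̄₁ - x̄₂) / SE = (50.45 - 50.84) / 3.2431 = -0.39 / 3.2431 = -0.120
p-value = 0.9048

Since p-value > α = 0.1, we fail to reject H₀.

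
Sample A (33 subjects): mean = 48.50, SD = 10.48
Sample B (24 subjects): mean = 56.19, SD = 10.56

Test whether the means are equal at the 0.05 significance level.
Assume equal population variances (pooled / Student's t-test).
Student's two-sample t-test (equal variances):
H₀: μ₁ = μ₂
H₁: μ₁ ≠ μ₂
df = n₁ + n₂ - 2 = 55
Pooled variance s_p² = [(n₁-1)s₁² + (n₂-1)s₂²] / (n₁ + n₂ - 2) = [(32)(10.48²) + (23)(10.56²)] / 55 = 110.5343
SE = √(s_p²(1/n₁ + 1/n₂)) = √(110.5343 × (1/33 + 1/24)) = 2.8205
t = (x̄₁ - x̄₂) / SE = (48.50 - 56.19) / 2.8205 = -7.69 / 2.8205 = -2.726
p-value = 0.0086

Since p-value < α = 0.05, we reject H₀.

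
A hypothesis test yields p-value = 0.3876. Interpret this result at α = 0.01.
Since p = 0.3876 > α = 0.01, fail to reject H₀.
There is insufficient evidence to reject the null hypothesis; the result is not statistically significant at the 0.01 level.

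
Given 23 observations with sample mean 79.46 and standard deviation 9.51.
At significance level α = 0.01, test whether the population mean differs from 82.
One-sample t-test:
H₀: μ = 82
H₁: μ ≠ 82
df = n - 1 = 22
t = (x̄ - μ₀) / (s/√n) = (79.46 - 82) / (9.51/√23) = -1.281
p-value = 0.2136

Since p-value > α = 0.01, we fail to reject H₀.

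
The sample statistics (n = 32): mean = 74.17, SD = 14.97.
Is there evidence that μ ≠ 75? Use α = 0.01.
One-sample t-test:
H₀: μ = 75
H₁: μ ≠ 75
df = n - 1 = 31
t = (x̄ - μ₀) / (s/√n) = (74.17 - 75) / (14.97/√32) = -0.314
p-value = 0.7559

Since p-value > α = 0.01, we fail to reject H₀.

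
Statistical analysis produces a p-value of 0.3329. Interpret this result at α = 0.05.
Since p = 0.3329 > α = 0.05, fail to reject H₀.
There is insufficient evidence to reject the null hypothesis; the result is not statistically significant at the 0.05 level.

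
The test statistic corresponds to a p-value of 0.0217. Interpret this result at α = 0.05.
Since p = 0.0217 < α = 0.05, reject H₀.
There is sufficient evidence to reject the null hypothesis; the result is statistically significant at the 0.05 level.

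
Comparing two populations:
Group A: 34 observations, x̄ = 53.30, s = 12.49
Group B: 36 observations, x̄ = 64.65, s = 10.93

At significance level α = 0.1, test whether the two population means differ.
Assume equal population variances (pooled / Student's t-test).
Student's two-sample t-test (equal variances):
H₀: μ₁ = μ₂
H₁: μ₁ ≠ μ₂
df = n₁ + n₂ - 2 = 68
Pooled variance s_p² = [(n₁-1)s₁² + (n₂-1)s₂²] / (n₁ + n₂ - 2) = [(33)(12.49²) + (35)(10.93²)] / 68 = 137.1952
SE = √(s_p²(1/n₁ + 1/n₂)) = √(137.1952 × (1/34 + 1/36)) = 2.8011
t = (x̄₁ - x̄₂) / SE = (53.30 - 64.65) / 2.8011 = -11.35 / 2.8011 = -4.052
p-value = 0.0001

Since p-value < α = 0.1, we reject H₀.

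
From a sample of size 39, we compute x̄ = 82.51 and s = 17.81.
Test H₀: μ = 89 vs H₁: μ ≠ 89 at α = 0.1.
One-sample t-test:
H₀: μ = 89
H₁: μ ≠ 89
df = n - 1 = 38
t = (x̄ - μ₀) / (s/√n) = (82.51 - 89) / (17.81/√39) = -2.276
p-value = 0.0286

Since p-value < α = 0.1, we reject H₀.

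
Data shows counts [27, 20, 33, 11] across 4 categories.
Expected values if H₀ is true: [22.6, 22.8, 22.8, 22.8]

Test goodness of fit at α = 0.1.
Chi-square goodness of fit test:
H₀: observed counts match expected distribution
H₁: observed counts differ from expected distribution
df = k - 1 = 3
χ² = Σ(O - E)²/E
   = (27 - 22.6)²/22.6 + (20 - 22.8)²/22.8 + (33 - 22.8)²/22.8 + (11 - 22.8)²/22.8
   = 0.857 + 0.344 + 4.563 + 6.107
   = 11.87
p-value = 0.0078

Since p-value < α = 0.1, we reject H₀.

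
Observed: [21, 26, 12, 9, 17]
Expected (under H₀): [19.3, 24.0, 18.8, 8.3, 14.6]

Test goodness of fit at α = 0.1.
Chi-square goodness of fit test:
H₀: observed counts match expected distribution
H₁: observed counts differ from expected distribution
df = k - 1 = 4
χ² = Σ(O - E)²/E
   = (21 - 19.3)²/19.3 + (26 - 24.0)²/24.0 + (12 - 18.8)²/18.8 + (9 - 8.3)²/8.3 + (17 - 14.6)²/14.6
   = 0.150 + 0.167 + 2.460 + 0.059 + 0.395
   = 3.23
p-value = 0.5202

Since p-value > α = 0.1, we fail to reject H₀.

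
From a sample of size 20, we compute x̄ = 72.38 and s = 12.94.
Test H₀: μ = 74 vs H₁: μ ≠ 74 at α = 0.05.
One-sample t-test:
H₀: μ = 74
H₁: μ ≠ 74
df = n - 1 = 19
t = (x̄ - μ₀) / (s/√n) = (72.38 - 74) / (12.94/√20) = -0.560
p-value = 0.5821

Since p-value > α = 0.05, we fail to reject H₀.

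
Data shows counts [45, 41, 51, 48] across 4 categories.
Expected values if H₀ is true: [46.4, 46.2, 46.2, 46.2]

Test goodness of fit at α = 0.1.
Chi-square goodness of fit test:
H₀: observed counts match expected distribution
H₁: observed counts differ from expected distribution
df = k - 1 = 3
χ² = Σ(O - E)²/E
   = (45 - 46.4)²/46.4 + (41 - 46.2)²/46.2 + (51 - 46.2)²/46.2 + (48 - 46.2)²/46.2
   = 0.042 + 0.585 + 0.499 + 0.070
   = 1.20
p-value = 0.7539

Since p-value > α = 0.1, we fail to reject H₀.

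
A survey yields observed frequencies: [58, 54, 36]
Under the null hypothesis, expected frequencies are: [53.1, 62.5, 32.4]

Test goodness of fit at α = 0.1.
Chi-square goodness of fit test:
H₀: observed counts match expected distribution
H₁: observed counts differ from expected distribution
df = k - 1 = 2
χ² = Σ(O - E)²/E
   = (58 - 53.1)²/53.1 + (54 - 62.5)²/62.5 + (36 - 32.4)²/32.4
   = 0.452 + 1.156 + 0.400
   = 2.01
p-value = 0.3664

Since p-value > α = 0.1, we fail to reject H₀.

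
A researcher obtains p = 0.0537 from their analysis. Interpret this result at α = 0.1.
Since p = 0.0537 < α = 0.1, reject H₀.
There is sufficient evidence to reject the null hypothesis; the result is statistically significant at the 0.1 level.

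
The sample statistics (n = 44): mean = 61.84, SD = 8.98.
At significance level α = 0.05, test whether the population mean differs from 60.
One-sample t-test:
H₀: μ = 60
H₁: μ ≠ 60
df = n - 1 = 43
t = (x̄ - μ₀) / (s/√n) = (61.84 - 60) / (8.98/√44) = 1.359
p-value = 0.1812

Since p-value > α = 0.05, we fail to reject H₀.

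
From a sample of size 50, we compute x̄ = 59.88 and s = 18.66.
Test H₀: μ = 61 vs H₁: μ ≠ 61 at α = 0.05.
One-sample t-test:
H₀: μ = 61
H₁: μ ≠ 61
df = n - 1 = 49
t = (x̄ - μ₀) / (s/√n) = (59.88 - 61) / (18.66/√50) = -0.424
p-value = 0.6731

Since p-value > α = 0.05, we fail to reject H₀.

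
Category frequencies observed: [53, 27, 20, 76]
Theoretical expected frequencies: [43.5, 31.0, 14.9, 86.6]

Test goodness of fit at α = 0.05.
Chi-square goodness of fit test:
H₀: observed counts match expected distribution
H₁: observed counts differ from expected distribution
df = k - 1 = 3
χ² = Σ(O - E)²/E
   = (53 - 43.5)²/43.5 + (27 - 31.0)²/31.0 + (20 - 14.9)²/14.9 + (76 - 86.6)²/86.6
   = 2.075 + 0.516 + 1.746 + 1.297
   = 5.63
p-value = 0.1308

Since p-value > α = 0.05, we fail to reject H₀.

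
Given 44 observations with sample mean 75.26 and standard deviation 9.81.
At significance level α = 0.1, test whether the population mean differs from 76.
One-sample t-test:
H₀: μ = 76
H₁: μ ≠ 76
df = n - 1 = 43
t = (x̄ - μ₀) / (s/√n) = (75.26 - 76) / (9.81/√44) = -0.500
p-value = 0.6194

Since p-value > α = 0.1, we fail to reject H₀.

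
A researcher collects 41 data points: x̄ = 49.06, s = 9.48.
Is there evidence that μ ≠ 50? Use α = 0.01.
One-sample t-test:
H₀: μ = 50
H₁: μ ≠ 50
df = n - 1 = 40
t = (x̄ - μ₀) / (s/√n) = (49.06 - 50) / (9.48/√41) = -0.635
p-value = 0.5291

Since p-value > α = 0.01, we fail to reject H₀.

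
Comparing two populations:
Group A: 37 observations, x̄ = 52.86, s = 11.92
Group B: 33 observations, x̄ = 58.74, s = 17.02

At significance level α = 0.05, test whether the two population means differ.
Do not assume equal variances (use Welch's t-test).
Welch's two-sample t-test:
H₀: μ₁ = μ₂
H₁: μ₁ ≠ μ₂
s₁²/n₁ = 11.92²/37 = 3.8402,  s₂²/n₂ = 17.02²/33 = 8.7782
SE = √(s₁²/n₁ + s₂²/n₂) = √(3.8402 + 8.7782) = 3.5522
df (Welch-Satterthwaite) = (s₁²/n₁ + s₂²/n₂)² / [(s₁²/n₁)²/(n₁-1) + (s₂²/n₂)²/(n₂-1)] ≈ 56.51
t = (x̄₁ - x̄₂) / SE = (52.86 - 58.74) / 3.5522 = -5.88 / 3.5522 = -1.655
p-value = 0.1034

Since p-value > α = 0.05, we fail to reject H₀.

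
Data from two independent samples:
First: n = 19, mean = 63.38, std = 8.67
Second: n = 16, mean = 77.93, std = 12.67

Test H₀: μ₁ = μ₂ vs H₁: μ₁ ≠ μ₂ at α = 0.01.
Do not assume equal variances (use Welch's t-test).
Welch's two-sample t-test:
H₀: μ₁ = μ₂
H₁: μ₁ ≠ μ₂
s₁²/n₁ = 8.67²/19 = 3.9563,  s₂²/n₂ = 12.67²/16 = 10.0331
SE = √(s₁²/n₁ + s₂²/n₂) = √(3.9563 + 10.0331) = 3.7402
df (Welch-Satterthwaite) = (s₁²/n₁ + s₂²/n₂)² / [(s₁²/n₁)²/(n₁-1) + (s₂²/n₂)²/(n₂-1)] ≈ 25.82
t = (x̄₁ - x̄₂) / SE = (63.38 - 77.93) / 3.7402 = -14.55 / 3.7402 = -3.890
p-value = 0.0006

Since p-value < α = 0.01, we reject H₀.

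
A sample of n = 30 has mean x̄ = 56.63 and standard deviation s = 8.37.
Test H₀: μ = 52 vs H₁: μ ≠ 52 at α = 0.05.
One-sample t-test:
H₀: μ = 52
H₁: μ ≠ 52
df = n - 1 = 29
t = (x̄ - μ₀) / (s/√n) = (56.63 - 52) / (8.37/√30) = 3.030
p-value = 0.0051

Since p-value < α = 0.05, we reject H₀.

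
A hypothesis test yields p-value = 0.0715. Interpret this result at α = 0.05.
Since p = 0.0715 > α = 0.05, fail to reject H₀.
There is insufficient evidence to reject the null hypothesis; the result is not statistically significant at the 0.05 level.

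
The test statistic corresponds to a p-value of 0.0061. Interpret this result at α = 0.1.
Since p = 0.0061 < α = 0.1, reject H₀.
There is sufficient evidence to reject the null hypothesis; the result is statistically significant at the 0.1 level.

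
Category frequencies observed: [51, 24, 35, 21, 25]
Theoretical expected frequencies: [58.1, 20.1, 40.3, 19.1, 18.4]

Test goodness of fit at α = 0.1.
Chi-square goodness of fit test:
H₀: observed counts match expected distribution
H₁: observed counts differ from expected distribution
df = k - 1 = 4
χ² = Σ(O - E)²/E
   = (51 - 58.1)²/58.1 + (24 - 20.1)²/20.1 + (35 - 40.3)²/40.3 + (21 - 19.1)²/19.1 + (25 - 18.4)²/18.4
   = 0.868 + 0.757 + 0.697 + 0.189 + 2.367
   = 4.88
p-value = 0.3001

Since p-value > α = 0.1, we fail to reject H₀.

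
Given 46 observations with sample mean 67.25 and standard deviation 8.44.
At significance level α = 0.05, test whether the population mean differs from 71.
One-sample t-test:
H₀: μ = 71
H₁: μ ≠ 71
df = n - 1 = 45
t = (x̄ - μ₀) / (s/√n) = (67.25 - 71) / (8.44/√46) = -3.013
p-value = 0.0042

Since p-value < α = 0.05, we reject H₀.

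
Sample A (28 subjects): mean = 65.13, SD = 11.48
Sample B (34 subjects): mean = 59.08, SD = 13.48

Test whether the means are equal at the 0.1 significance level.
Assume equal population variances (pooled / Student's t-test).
Student's two-sample t-test (equal variances):
H₀: μ₁ = μ₂
H₁: μ₁ ≠ μ₂
df = n₁ + n₂ - 2 = 60
Pooled variance s_p² = [(n₁-1)s₁² + (n₂-1)s₂²] / (n₁ + n₂ - 2) = [(27)(11.48²) + (33)(13.48²)] / 60 = 159.2464
SE = √(s_p²(1/n₁ + 1/n₂)) = √(159.2464 × (1/28 + 1/34)) = 3.2204
t = (x̄₁ - x̄₂) / SE = (65.13 - 59.08) / 3.2204 = 6.05 / 3.2204 = 1.879
p-value = 0.0652

Since p-value < α = 0.1, we reject H₀.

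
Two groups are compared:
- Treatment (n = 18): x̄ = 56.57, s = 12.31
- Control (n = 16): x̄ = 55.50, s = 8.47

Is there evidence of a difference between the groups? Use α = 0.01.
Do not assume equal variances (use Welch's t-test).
Welch's two-sample t-test:
H₀: μ₁ = μ₂
H₁: μ₁ ≠ μ₂
s₁²/n₁ = 12.31²/18 = 8.4187,  s₂²/n₂ = 8.47²/16 = 4.4838
SE = √(s₁²/n₁ + s₂²/n₂) = √(8.4187 + 4.4838) = 3.5920
df (Welch-Satterthwaite) = (s₁²/n₁ + s₂²/n₂)² / [(s₁²/n₁)²/(n₁-1) + (s₂²/n₂)²/(n₂-1)] ≈ 30.22
t = (x̄₁ - x̄₂) / SE = (56.57 - 55.50) / 3.5920 = 1.07 / 3.5920 = 0.298
p-value = 0.7678

Since p-value > α = 0.01, we fail to reject H₀.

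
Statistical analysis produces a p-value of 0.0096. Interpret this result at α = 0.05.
Since p = 0.0096 < α = 0.05, reject H₀.
There is sufficient evidence to reject the null hypothesis; the result is statistically significant at the 0.05 level.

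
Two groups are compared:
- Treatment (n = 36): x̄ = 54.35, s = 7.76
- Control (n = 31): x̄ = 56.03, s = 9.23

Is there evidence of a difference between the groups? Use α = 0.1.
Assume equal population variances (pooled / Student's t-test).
Student's two-sample t-test (equal variances):
H₀: μ₁ = μ₂
H₁: μ₁ ≠ μ₂
df = n₁ + n₂ - 2 = 65
Pooled variance s_p² = [(n₁-1)s₁² + (n₂-1)s₂²] / (n₁ + n₂ - 2) = [(35)(7.76²) + (30)(9.23²)] / 65 = 71.7447
SE = √(s_p²(1/n₁ + 1/n₂)) = √(71.7447 × (1/36 + 1/31)) = 2.0754
t = (x̄₁ - x̄₂) / SE = (54.35 - 56.03) / 2.0754 = -1.68 / 2.0754 = -0.809
p-value = 0.4212

Since p-value > α = 0.1, we fail to reject H₀.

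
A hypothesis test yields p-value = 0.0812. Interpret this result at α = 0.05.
Since p = 0.0812 > α = 0.05, fail to reject H₀.
There is insufficient evidence to reject the null hypothesis; the result is not statistically significant at the 0.05 level.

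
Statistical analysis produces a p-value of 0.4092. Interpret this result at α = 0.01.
Since p = 0.4092 > α = 0.01, fail to reject H₀.
There is insufficient evidence to reject the null hypothesis; the result is not statistically significant at the 0.01 level.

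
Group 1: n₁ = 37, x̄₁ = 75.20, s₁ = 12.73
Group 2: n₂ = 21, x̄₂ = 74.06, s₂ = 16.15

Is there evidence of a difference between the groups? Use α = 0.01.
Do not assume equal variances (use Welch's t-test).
Welch's two-sample t-test:
H₀: μ₁ = μ₂
H₁: μ₁ ≠ μ₂
s₁²/n₁ = 12.73²/37 = 4.3798,  s₂²/n₂ = 16.15²/21 = 12.4201
SE = √(s₁²/n₁ + s₂²/n₂) = √(4.3798 + 12.4201) = 4.0988
df (Welch-Satterthwaite) = (s₁²/n₁ + s₂²/n₂)² / [(s₁²/n₁)²/(n₁-1) + (s₂²/n₂)²/(n₂-1)] ≈ 34.23
t = (x̄₁ - x̄₂) / SE = (75.20 - 74.06) / 4.0988 = 1.14 / 4.0988 = 0.278
p-value = 0.7826

Since p-value > α = 0.01, we fail to reject H₀.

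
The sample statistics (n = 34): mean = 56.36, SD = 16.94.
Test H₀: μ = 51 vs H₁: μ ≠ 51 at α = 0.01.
One-sample t-test:
H₀: μ = 51
H₁: μ ≠ 51
df = n - 1 = 33
t = (x̄ - μ₀) / (s/√n) = (56.36 - 51) / (16.94/√34) = 1.845
p-value = 0.0740

Since p-value > α = 0.01, we fail to reject H₀.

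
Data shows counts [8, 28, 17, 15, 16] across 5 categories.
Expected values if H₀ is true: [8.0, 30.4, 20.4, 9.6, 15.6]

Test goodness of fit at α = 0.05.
Chi-square goodness of fit test:
H₀: observed counts match expected distribution
H₁: observed counts differ from expected distribution
df = k - 1 = 4
χ² = Σ(O - E)²/E
   = (8 - 8.0)²/8.0 + (28 - 30.4)²/30.4 + (17 - 20.4)²/20.4 + (15 - 9.6)²/9.6 + (16 - 15.6)²/15.6
   = 0.000 + 0.189 + 0.567 + 3.038 + 0.010
   = 3.80
p-value = 0.4332

Since p-value > α = 0.05, we fail to reject H₀.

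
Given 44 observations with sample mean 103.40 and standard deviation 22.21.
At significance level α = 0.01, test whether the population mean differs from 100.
One-sample t-test:
H₀: μ = 100
H₁: μ ≠ 100
df = n - 1 = 43
t = (x̄ - μ₀) / (s/√n) = (103.40 - 100) / (22.21/√44) = 1.015
p-value = 0.3156

Since p-value > α = 0.01, we fail to reject H₀.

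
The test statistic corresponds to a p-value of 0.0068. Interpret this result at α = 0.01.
Since p = 0.0068 < α = 0.01, reject H₀.
There is sufficient evidence to reject the null hypothesis; the result is statistically significant at the 0.01 level.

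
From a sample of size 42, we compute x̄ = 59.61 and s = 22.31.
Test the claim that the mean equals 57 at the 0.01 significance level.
One-sample t-test:
H₀: μ = 57
H₁: μ ≠ 57
df = n - 1 = 41
t = (x̄ - μ₀) / (s/√n) = (59.61 - 57) / (22.31/√42) = 0.758
p-value = 0.4527

Since p-value > α = 0.01, we fail to reject H₀.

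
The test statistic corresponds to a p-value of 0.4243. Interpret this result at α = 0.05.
Since p = 0.4243 > α = 0.05, fail to reject H₀.
There is insufficient evidence to reject the null hypothesis; the result is not statistically significant at the 0.05 level.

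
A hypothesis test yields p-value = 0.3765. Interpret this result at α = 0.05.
Since p = 0.3765 > α = 0.05, fail to reject H₀.
There is insufficient evidence to reject the null hypothesis; the result is not statistically significant at the 0.05 level.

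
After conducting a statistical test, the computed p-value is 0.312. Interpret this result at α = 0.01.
Since p = 0.312 > α = 0.01, fail to reject H₀.
There is insufficient evidence to reject the null hypothesis; the result is not statistically significant at the 0.01 level.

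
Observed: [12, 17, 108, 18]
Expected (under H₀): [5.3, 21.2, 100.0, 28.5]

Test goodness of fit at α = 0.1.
Chi-square goodness of fit test:
H₀: observed counts match expected distribution
H₁: observed counts differ from expected distribution
df = k - 1 = 3
χ² = Σ(O - E)²/E
   = (12 - 5.3)²/5.3 + (17 - 21.2)²/21.2 + (108 - 100.0)²/100.0 + (18 - 28.5)²/28.5
   = 8.470 + 0.832 + 0.640 + 3.868
   = 13.81
p-value = 0.0032

Since p-value < α = 0.1, we reject H₀.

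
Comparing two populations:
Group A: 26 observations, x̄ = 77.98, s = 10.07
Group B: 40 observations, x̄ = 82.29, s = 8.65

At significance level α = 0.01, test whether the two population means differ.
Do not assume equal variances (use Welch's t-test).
Welch's two-sample t-test:
H₀: μ₁ = μ₂
H₁: μ₁ ≠ μ₂
s₁²/n₁ = 10.07²/26 = 3.9002,  s₂²/n₂ = 8.65²/40 = 1.8706
SE = √(s₁²/n₁ + s₂²/n₂) = √(3.9002 + 1.8706) = 2.4022
df (Welch-Satterthwaite) = (s₁²/n₁ + s₂²/n₂)² / [(s₁²/n₁)²/(n₁-1) + (s₂²/n₂)²/(n₂-1)] ≈ 47.70
t = (x̄₁ - x̄₂) / SE = (77.98 - 82.29) / 2.4022 = -4.31 / 2.4022 = -1.794
p-value = 0.0791

Since p-value > α = 0.01, we fail to reject H₀.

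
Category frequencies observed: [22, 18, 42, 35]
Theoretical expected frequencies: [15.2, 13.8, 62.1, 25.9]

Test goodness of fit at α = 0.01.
Chi-square goodness of fit test:
H₀: observed counts match expected distribution
H₁: observed counts differ from expected distribution
df = k - 1 = 3
χ² = Σ(O - E)²/E
   = (22 - 15.2)²/15.2 + (18 - 13.8)²/13.8 + (42 - 62.1)²/62.1 + (35 - 25.9)²/25.9
   = 3.042 + 1.278 + 6.506 + 3.197
   = 14.02
p-value = 0.0029

Since p-value < α = 0.01, we reject H₀.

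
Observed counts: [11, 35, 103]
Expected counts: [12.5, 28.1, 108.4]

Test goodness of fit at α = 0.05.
Chi-square goodness of fit test:
H₀: observed counts match expected distribution
H₁: observed counts differ from expected distribution
df = k - 1 = 2
χ² = Σ(O - E)²/E
   = (11 - 12.5)²/12.5 + (35 - 28.1)²/28.1 + (103 - 108.4)²/108.4
   = 0.180 + 1.694 + 0.269
   = 2.14
p-value = 0.3424

Since p-value > α = 0.05, we fail to reject H₀.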